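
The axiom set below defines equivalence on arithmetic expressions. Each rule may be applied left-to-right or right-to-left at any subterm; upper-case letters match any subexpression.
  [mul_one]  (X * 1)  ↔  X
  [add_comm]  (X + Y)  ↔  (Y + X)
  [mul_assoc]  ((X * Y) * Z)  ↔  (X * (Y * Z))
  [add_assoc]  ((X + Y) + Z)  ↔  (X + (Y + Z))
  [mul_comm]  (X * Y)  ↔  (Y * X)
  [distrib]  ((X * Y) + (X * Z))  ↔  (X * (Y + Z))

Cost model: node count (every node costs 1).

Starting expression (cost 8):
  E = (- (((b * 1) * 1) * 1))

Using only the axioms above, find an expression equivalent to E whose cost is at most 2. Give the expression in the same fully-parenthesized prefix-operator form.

1. [mul_one →] (b * 1)  →  b;  E = (- ((b * 1) * 1))
2. [mul_one →] (b * 1)  →  b;  E = (- (b * 1))
3. [mul_one →] (b * 1)  →  b;  cost 2 ≤ 2, done

(- b)   [cost 2]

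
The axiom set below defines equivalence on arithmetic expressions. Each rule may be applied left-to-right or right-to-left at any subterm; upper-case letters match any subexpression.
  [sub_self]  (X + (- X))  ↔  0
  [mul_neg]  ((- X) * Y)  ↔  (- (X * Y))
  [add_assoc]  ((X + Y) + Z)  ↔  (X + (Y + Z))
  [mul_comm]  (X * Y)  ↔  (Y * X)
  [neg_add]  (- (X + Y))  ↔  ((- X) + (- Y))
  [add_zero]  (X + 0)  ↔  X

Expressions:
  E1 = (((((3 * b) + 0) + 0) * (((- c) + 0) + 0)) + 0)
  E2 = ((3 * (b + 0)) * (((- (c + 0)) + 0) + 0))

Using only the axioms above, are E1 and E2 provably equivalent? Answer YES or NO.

step 1: add_zero (→) rewrites (((((3 * b) + 0) + 0) * (((- c) + 0) + 0)) + 0) into ((((3 * b) + 0) + 0) * (((- c) + 0) + 0))
step 2: add_zero (→) rewrites ((3 * b) + 0) into (3 * b), now (((3 * b) + 0) * (((- c) + 0) + 0))
step 3: add_zero (→) rewrites ((3 * b) + 0) into (3 * b), now ((3 * b) * (((- c) + 0) + 0))
step 4: add_zero (→) rewrites ((- c) + 0) into (- c), now ((3 * b) * ((- c) + 0))
step 5: add_zero (←) rewrites b into (b + 0), now ((3 * (b + 0)) * ((- c) + 0))
step 6: add_zero (←) rewrites ((- c) + 0) into (((- c) + 0) + 0), now ((3 * (b + 0)) * (((- c) + 0) + 0))
step 7: add_zero (←) rewrites c into (c + 0), which is E2

YES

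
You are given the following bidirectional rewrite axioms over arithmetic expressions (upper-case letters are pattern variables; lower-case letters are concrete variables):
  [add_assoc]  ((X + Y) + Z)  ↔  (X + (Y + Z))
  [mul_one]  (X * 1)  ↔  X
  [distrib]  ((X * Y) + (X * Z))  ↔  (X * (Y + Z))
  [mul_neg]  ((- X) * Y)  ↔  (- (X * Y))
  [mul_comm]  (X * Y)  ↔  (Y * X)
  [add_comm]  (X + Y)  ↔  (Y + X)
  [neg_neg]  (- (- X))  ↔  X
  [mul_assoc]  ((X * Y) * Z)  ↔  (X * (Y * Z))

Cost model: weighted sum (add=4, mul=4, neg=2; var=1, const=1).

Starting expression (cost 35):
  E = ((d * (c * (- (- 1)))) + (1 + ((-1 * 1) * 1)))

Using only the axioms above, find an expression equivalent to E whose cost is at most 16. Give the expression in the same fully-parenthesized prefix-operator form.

(1) (- (- 1))  =[neg_neg →]=  1    ⊢ ((d * (c * 1)) + (1 + ((-1 * 1) * 1)))
(2) ((-1 * 1) * 1)  =[mul_one →]=  (-1 * 1)    ⊢ ((d * (c * 1)) + (1 + (-1 * 1)))
(3) (c * 1)  =[mul_one →]=  c    ⊢ ((d * c) + (1 + (-1 * 1)))
(4) (-1 * 1)  =[mul_one →]=  -1    ⊢ cost 16, within 16

((d * c) + (1 + -1))   [cost 16]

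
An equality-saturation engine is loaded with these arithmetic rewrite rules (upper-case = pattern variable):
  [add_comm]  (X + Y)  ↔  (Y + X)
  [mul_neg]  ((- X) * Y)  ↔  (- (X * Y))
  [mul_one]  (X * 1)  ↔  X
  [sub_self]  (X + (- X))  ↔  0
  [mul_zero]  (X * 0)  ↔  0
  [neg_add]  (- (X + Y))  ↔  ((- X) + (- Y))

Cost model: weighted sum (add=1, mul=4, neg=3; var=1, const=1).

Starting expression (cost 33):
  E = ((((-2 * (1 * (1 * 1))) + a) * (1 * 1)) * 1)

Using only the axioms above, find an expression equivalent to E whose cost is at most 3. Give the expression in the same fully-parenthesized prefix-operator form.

(-2 + a)   [cost 3]

1. [mul_one →] ((((-2 * (1 * (1 * 1))) + a) * (1 * 1)) * 1)  →  (((-2 * (1 * (1 * 1))) + a) * (1 * 1))
2. [mul_one →] (1 * 1)  →  1;  E = (((-2 * (1 * 1)) + a) * (1 * 1))
3. [mul_one →] (1 * 1)  →  1;  E = (((-2 * (1 * 1)) + a) * 1)
4. [mul_one →] (1 * 1)  →  1;  E = (((-2 * 1) + a) * 1)
5. [mul_one →] (((-2 * 1) + a) * 1)  →  ((-2 * 1) + a)
6. [mul_one →] (-2 * 1)  →  -2;  cost 3 ≤ 3, done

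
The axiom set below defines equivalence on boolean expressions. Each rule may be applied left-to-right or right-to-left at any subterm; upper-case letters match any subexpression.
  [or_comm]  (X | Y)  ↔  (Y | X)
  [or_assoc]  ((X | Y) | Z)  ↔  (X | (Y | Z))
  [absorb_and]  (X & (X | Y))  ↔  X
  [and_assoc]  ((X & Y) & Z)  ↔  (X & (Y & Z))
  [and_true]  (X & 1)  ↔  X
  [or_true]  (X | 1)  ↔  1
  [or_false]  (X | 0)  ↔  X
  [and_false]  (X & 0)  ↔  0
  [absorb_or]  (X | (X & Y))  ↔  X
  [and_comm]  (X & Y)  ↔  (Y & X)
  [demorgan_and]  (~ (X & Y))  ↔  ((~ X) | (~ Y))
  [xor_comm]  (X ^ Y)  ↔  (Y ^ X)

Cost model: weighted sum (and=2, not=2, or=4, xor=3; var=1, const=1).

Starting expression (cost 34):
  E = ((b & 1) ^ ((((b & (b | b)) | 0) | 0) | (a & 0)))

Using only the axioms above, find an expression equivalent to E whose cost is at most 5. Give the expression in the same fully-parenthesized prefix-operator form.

step 1: absorb_and (→) rewrites (b & (b | b)) into b, now ((b & 1) ^ (((b | 0) | 0) | (a & 0)))
step 2: and_true (→) rewrites (b & 1) into b, now (b ^ (((b | 0) | 0) | (a & 0)))
step 3: and_false (→) rewrites (a & 0) into 0, now (b ^ (((b | 0) | 0) | 0))
step 4: or_false (→) rewrites (((b | 0) | 0) | 0) into ((b | 0) | 0), now (b ^ ((b | 0) | 0))
step 5: or_false (→) rewrites ((b | 0) | 0) into (b | 0), now (b ^ (b | 0))
step 6: or_false (→) rewrites (b | 0) into b, reaching cost 5 (bound 5)

(b ^ b)   [cost 5]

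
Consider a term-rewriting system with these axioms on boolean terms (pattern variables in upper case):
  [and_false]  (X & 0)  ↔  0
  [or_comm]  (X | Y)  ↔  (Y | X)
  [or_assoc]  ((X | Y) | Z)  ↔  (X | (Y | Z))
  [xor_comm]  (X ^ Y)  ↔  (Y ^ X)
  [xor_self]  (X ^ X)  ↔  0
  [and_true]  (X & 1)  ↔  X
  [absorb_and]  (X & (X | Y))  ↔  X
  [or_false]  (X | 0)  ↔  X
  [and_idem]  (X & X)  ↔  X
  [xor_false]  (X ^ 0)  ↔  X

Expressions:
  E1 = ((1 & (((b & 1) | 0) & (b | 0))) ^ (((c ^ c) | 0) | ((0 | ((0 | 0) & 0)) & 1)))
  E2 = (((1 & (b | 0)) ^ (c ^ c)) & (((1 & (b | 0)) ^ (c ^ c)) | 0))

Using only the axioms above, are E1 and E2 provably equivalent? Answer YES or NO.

1. [or_false →] (0 | 0)  →  0;  E1 = ((1 & (((b & 1) | 0) & (b | 0))) ^ (((c ^ c) | 0) | ((0 | (0 & 0)) & 1)))
2. [and_idem →] (0 & 0)  →  0;  E1 = ((1 & (((b & 1) | 0) & (b | 0))) ^ (((c ^ c) | 0) | ((0 | 0) & 1)))
3. [and_true →] ((0 | 0) & 1)  →  (0 | 0);  E1 = ((1 & (((b & 1) | 0) & (b | 0))) ^ (((c ^ c) | 0) | (0 | 0)))
4. [or_false →] ((c ^ c) | 0)  →  (c ^ c);  E1 = ((1 & (((b & 1) | 0) & (b | 0))) ^ ((c ^ c) | (0 | 0)))
5. [and_true →] (b & 1)  →  b;  E1 = ((1 & ((b | 0) & (b | 0))) ^ ((c ^ c) | (0 | 0)))
6. [or_false →] (0 | 0)  →  0;  E1 = ((1 & ((b | 0) & (b | 0))) ^ ((c ^ c) | 0))
7. [xor_self →] (c ^ c)  →  0;  E1 = ((1 & ((b | 0) & (b | 0))) ^ (0 | 0))
8. [and_idem →] ((b | 0) & (b | 0))  →  (b | 0);  E1 = ((1 & (b | 0)) ^ (0 | 0))
9. [or_false →] (0 | 0)  →  0;  E1 = ((1 & (b | 0)) ^ 0)
10. [xor_self ←] 0  →  (c ^ c);  E1 = ((1 & (b | 0)) ^ (c ^ c))
11. [absorb_and ←] ((1 & (b | 0)) ^ (c ^ c))  →  (((1 & (b | 0)) ^ (c ^ c)) & (((1 & (b | 0)) ^ (c ^ c)) | 0));  this is E2

YES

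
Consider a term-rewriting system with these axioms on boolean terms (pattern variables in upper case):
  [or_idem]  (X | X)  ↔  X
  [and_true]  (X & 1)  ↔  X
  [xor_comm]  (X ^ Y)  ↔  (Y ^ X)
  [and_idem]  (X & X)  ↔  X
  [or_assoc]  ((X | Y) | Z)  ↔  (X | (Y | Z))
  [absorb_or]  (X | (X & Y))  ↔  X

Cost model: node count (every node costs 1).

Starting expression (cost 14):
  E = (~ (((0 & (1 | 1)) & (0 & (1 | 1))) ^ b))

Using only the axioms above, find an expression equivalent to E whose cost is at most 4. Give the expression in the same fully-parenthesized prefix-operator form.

step 1: and_idem (→) rewrites ((0 & (1 | 1)) & (0 & (1 | 1))) into (0 & (1 | 1)), now (~ ((0 & (1 | 1)) ^ b))
step 2: or_idem (→) rewrites (1 | 1) into 1, now (~ ((0 & 1) ^ b))
step 3: and_true (→) rewrites (0 & 1) into 0, reaching cost 4 (bound 4)

(~ (0 ^ b))   [cost 4]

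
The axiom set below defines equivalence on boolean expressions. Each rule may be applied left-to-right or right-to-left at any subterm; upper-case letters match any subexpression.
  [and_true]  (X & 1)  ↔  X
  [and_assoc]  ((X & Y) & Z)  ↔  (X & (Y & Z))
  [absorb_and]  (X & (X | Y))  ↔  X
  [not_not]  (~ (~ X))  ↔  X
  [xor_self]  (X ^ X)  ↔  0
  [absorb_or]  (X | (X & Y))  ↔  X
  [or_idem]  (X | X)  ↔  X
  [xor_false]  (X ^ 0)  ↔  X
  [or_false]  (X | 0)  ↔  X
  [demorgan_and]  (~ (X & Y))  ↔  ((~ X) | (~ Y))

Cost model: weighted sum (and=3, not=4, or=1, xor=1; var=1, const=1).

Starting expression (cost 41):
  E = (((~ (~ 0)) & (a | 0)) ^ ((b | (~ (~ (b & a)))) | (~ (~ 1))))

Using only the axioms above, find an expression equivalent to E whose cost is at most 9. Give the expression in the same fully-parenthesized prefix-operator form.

(1) (~ (~ (b & a)))  =[not_not →]=  (b & a)    ⊢ (((~ (~ 0)) & (a | 0)) ^ ((b | (b & a)) | (~ (~ 1))))
(2) (~ (~ 0))  =[not_not →]=  0    ⊢ ((0 & (a | 0)) ^ ((b | (b & a)) | (~ (~ 1))))
(3) (b | (b & a))  =[absorb_or →]=  b    ⊢ ((0 & (a | 0)) ^ (b | (~ (~ 1))))
(4) (a | 0)  =[or_false →]=  a    ⊢ ((0 & a) ^ (b | (~ (~ 1))))
(5) (~ (~ 1))  =[not_not →]=  1    ⊢ cost 9, within 9

((0 & a) ^ (b | 1))   [cost 9]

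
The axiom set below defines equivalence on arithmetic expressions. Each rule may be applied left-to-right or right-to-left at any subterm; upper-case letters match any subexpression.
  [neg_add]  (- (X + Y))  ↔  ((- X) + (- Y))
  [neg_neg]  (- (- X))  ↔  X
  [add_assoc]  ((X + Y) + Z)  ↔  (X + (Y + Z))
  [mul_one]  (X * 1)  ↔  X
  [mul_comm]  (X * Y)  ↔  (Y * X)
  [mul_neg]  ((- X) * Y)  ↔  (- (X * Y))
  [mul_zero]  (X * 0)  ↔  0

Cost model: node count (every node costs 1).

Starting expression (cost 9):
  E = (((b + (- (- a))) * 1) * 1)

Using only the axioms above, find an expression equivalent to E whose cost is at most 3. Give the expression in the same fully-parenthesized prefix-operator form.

1. [neg_neg →] (- (- a))  →  a;  E = (((b + a) * 1) * 1)
2. [mul_one →] (((b + a) * 1) * 1)  →  ((b + a) * 1)
3. [mul_one →] ((b + a) * 1)  →  (b + a);  cost 3 ≤ 3, done

(b + a)   [cost 3]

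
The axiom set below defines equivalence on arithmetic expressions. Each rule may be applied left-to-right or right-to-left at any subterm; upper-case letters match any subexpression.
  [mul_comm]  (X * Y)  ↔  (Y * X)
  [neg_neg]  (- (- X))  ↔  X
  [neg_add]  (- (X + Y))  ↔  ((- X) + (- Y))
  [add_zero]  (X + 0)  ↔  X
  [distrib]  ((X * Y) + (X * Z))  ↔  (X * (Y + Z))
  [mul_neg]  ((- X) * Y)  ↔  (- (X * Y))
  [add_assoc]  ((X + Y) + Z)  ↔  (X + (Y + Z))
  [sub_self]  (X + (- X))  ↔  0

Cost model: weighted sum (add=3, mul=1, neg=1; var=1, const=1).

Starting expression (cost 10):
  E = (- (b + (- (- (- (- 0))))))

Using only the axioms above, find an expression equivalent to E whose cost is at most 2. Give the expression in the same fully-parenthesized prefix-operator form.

1. [neg_neg →] (- (- (- 0)))  →  (- 0);  E = (- (b + (- (- 0))))
2. [neg_neg →] (- (- 0))  →  0;  E = (- (b + 0))
3. [add_zero →] (b + 0)  →  b;  cost 2 ≤ 2, done

(- b)   [cost 2]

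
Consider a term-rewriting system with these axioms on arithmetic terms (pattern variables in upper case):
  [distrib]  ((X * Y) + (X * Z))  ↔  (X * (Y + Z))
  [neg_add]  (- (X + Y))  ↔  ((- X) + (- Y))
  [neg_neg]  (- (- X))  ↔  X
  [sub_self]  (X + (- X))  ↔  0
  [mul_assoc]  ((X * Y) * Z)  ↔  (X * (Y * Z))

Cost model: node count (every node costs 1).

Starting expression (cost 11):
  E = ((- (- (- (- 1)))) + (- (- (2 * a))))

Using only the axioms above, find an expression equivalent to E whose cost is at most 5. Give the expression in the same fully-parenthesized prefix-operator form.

(1 + (2 * a))   [cost 5]

1. [neg_neg →] (- (- (- 1)))  →  (- 1);  E = ((- (- 1)) + (- (- (2 * a))))
2. [neg_neg →] (- (- 1))  →  1;  E = (1 + (- (- (2 * a))))
3. [neg_neg →] (- (- (2 * a)))  →  (2 * a);  cost 5 ≤ 5, done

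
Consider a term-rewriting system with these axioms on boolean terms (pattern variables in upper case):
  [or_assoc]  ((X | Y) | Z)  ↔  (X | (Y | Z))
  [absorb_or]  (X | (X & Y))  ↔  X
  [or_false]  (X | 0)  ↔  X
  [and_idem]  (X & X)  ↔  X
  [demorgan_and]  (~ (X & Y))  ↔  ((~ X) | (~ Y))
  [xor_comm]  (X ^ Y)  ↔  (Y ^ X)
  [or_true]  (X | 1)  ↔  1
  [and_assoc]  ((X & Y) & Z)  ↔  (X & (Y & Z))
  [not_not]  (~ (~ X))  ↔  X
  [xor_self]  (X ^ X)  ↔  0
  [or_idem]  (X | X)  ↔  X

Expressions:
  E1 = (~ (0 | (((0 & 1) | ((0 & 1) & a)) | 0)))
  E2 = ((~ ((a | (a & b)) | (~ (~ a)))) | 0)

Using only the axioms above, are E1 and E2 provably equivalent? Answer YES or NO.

All listed rules preserve value, hence provable equivalence implies equal values everywhere; look for a separating assignment.
a=1, b=0 gives E1 ↦ 1, E2 ↦ 0; values differ ⇒ not provably equivalent.

NO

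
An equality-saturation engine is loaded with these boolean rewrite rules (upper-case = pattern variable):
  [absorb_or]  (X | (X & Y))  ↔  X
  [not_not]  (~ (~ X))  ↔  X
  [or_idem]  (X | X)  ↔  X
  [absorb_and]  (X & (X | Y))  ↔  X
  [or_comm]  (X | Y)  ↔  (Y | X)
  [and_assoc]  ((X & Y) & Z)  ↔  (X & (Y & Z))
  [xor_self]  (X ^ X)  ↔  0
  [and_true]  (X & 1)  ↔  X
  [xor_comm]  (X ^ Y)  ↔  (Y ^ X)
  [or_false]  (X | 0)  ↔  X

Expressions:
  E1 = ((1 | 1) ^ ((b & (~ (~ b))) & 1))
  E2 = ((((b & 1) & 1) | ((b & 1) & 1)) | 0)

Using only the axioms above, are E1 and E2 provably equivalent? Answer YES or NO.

NO

The axioms are sound identities: if E1 ↔* E2 then E1 and E2 evaluate identically under any assignment.
Under b=0: E1 evaluates to 1, E2 to 0. Distinct ⇒ no rewrite sequence connects them.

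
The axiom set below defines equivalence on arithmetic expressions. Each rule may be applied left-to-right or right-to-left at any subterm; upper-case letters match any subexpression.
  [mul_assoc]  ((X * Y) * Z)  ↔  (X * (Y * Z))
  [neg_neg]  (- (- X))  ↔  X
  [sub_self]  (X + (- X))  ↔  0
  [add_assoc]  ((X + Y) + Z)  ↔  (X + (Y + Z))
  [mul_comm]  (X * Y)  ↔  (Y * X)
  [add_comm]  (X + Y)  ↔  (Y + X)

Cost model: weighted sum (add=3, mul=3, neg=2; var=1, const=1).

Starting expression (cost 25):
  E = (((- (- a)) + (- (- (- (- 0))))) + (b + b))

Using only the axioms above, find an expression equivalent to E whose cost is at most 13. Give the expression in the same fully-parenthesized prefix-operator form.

(1) (- (- (- (- 0))))  =[neg_neg →]=  (- (- 0))    ⊢ (((- (- a)) + (- (- 0))) + (b + b))
(2) (- (- 0))  =[neg_neg →]=  0    ⊢ (((- (- a)) + 0) + (b + b))
(3) (- (- a))  =[neg_neg →]=  a    ⊢ cost 13, within 13

((a + 0) + (b + b))   [cost 13]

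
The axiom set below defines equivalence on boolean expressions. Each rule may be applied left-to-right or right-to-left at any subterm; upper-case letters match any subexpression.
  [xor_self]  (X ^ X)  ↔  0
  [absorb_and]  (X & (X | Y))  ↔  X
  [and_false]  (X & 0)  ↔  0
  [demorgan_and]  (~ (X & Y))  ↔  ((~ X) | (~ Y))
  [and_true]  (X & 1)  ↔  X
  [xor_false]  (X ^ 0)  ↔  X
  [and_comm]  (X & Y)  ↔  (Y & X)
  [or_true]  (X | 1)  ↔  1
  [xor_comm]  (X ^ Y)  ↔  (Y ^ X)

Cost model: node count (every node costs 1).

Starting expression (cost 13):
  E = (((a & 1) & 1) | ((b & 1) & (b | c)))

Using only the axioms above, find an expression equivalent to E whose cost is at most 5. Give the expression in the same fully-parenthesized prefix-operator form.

(1) (b & 1)  =[and_true →]=  b    ⊢ (((a & 1) & 1) | (b & (b | c)))
(2) (a & 1)  =[and_true →]=  a    ⊢ ((a & 1) | (b & (b | c)))
(3) (b & (b | c))  =[absorb_and →]=  b    ⊢ cost 5, within 5

((a & 1) | b)   [cost 5]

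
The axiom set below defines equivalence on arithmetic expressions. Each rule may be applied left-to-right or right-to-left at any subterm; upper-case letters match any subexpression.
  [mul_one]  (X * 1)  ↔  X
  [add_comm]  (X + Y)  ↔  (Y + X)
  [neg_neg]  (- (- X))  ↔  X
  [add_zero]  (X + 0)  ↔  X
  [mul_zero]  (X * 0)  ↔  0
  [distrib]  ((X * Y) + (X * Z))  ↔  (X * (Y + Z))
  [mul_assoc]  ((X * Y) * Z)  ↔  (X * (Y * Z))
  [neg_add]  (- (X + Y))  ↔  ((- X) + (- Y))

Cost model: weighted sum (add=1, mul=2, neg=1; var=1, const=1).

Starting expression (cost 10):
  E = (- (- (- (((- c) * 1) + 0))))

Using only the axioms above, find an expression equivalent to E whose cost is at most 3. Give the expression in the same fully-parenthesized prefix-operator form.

1. [add_zero →] (((- c) * 1) + 0)  →  ((- c) * 1);  E = (- (- (- ((- c) * 1))))
2. [mul_one →] ((- c) * 1)  →  (- c);  E = (- (- (- (- c))))
3. [neg_neg →] (- (- c))  →  c;  cost 3 ≤ 3, done

(- (- c))   [cost 3]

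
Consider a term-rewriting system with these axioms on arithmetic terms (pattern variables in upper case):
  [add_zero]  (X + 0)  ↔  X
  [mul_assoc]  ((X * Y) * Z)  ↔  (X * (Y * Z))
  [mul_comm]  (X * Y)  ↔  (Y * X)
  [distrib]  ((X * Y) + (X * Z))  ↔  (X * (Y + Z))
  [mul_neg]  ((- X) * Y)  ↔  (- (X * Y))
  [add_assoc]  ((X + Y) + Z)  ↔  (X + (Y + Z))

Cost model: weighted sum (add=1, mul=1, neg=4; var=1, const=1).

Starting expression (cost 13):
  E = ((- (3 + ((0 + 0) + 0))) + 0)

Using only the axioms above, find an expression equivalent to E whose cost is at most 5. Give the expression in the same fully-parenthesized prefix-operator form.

1. [add_zero →] ((- (3 + ((0 + 0) + 0))) + 0)  →  (- (3 + ((0 + 0) + 0)))
2. [add_zero →] ((0 + 0) + 0)  →  (0 + 0);  E = (- (3 + (0 + 0)))
3. [add_zero →] (0 + 0)  →  0;  E = (- (3 + 0))
4. [add_zero →] (3 + 0)  →  3;  cost 5 ≤ 5, done

(- 3)   [cost 5]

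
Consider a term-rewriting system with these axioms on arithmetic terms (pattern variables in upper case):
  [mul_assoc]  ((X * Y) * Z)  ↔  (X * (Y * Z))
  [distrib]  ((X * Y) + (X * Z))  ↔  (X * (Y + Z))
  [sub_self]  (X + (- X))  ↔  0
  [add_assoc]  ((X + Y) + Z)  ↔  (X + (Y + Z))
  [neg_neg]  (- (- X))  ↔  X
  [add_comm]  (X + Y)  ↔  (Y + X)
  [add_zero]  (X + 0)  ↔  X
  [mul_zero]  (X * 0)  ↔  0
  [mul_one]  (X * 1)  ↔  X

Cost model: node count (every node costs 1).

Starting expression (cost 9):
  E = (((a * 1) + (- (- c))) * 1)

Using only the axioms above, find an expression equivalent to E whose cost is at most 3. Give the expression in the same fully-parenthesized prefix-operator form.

1. [mul_one →] (a * 1)  →  a;  E = ((a + (- (- c))) * 1)
2. [mul_one →] ((a + (- (- c))) * 1)  →  (a + (- (- c)))
3. [neg_neg →] (- (- c))  →  c;  cost 3 ≤ 3, done

(a + c)   [cost 3]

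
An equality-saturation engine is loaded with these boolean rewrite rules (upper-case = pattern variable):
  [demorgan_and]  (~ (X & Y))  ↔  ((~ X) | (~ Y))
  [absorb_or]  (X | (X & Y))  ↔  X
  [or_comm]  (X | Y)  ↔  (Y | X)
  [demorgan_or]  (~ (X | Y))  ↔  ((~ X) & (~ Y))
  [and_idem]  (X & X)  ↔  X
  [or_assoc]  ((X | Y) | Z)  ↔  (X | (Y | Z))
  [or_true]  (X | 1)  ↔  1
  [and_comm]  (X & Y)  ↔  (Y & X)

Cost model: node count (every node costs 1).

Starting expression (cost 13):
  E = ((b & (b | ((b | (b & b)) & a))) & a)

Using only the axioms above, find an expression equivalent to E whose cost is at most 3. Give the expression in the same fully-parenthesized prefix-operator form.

(b & a)   [cost 3]

step 1: absorb_or (→) rewrites (b | (b & b)) into b, now ((b & (b | (b & a))) & a)
step 2: absorb_or (→) rewrites (b | (b & a)) into b, now ((b & b) & a)
step 3: and_idem (→) rewrites (b & b) into b, reaching cost 3 (bound 3)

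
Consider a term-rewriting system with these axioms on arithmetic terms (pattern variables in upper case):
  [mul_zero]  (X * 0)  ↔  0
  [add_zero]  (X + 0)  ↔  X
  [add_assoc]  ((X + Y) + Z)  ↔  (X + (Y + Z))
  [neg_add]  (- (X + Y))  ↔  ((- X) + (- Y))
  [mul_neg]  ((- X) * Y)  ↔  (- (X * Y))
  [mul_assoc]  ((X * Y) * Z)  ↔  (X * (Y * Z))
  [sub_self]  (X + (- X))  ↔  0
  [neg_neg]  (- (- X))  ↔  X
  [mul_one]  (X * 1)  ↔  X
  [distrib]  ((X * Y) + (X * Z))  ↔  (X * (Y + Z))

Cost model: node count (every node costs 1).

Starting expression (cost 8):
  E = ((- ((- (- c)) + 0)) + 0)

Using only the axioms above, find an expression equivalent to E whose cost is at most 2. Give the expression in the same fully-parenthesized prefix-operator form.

(- c)   [cost 2]

step 1: add_zero (→) rewrites ((- (- c)) + 0) into (- (- c)), now ((- (- (- c))) + 0)
step 2: neg_neg (→) rewrites (- (- (- c))) into (- c), now ((- c) + 0)
step 3: add_zero (→) rewrites ((- c) + 0) into (- c), reaching cost 2 (bound 2)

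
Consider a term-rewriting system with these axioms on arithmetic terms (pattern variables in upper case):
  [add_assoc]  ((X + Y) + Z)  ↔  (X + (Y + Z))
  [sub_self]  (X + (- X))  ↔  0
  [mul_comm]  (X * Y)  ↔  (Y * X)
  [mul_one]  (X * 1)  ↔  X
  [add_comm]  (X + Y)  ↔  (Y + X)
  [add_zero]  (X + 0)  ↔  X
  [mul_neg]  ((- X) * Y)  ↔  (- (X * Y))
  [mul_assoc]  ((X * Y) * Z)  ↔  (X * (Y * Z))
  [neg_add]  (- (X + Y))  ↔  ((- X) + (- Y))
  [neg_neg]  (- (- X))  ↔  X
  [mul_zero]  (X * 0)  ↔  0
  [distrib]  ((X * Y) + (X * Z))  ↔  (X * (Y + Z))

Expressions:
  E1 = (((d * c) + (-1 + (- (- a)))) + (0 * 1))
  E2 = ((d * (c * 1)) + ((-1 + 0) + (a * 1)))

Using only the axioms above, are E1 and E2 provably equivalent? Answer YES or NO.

(1) (0 * 1)  =[mul_one →]=  0    ⊢ (((d * c) + (-1 + (- (- a)))) + 0)
(2) (((d * c) + (-1 + (- (- a)))) + 0)  =[add_zero →]=  ((d * c) + (-1 + (- (- a))))
(3) (- (- a))  =[neg_neg →]=  a    ⊢ ((d * c) + (-1 + a))
(4) -1  =[add_zero ←]=  (-1 + 0)    ⊢ ((d * c) + ((-1 + 0) + a))
(5) c  =[mul_one ←]=  (c * 1)    ⊢ ((d * (c * 1)) + ((-1 + 0) + a))
(6) a  =[mul_one ←]=  (a * 1)    ⊢ E2

YES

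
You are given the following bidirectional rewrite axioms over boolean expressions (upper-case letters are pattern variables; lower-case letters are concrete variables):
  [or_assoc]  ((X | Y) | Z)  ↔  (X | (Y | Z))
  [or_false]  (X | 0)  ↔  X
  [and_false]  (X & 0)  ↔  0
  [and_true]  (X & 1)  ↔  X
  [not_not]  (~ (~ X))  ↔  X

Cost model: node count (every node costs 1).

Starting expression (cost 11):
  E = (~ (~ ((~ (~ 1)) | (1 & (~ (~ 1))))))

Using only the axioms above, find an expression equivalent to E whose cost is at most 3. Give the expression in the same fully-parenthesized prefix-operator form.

(1) (~ (~ ((~ (~ 1)) | (1 & (~ (~ 1))))))  =[not_not →]=  ((~ (~ 1)) | (1 & (~ (~ 1))))
(2) (~ (~ 1))  =[not_not →]=  1    ⊢ ((~ (~ 1)) | (1 & 1))
(3) (~ (~ 1))  =[not_not →]=  1    ⊢ (1 | (1 & 1))
(4) (1 & 1)  =[and_true →]=  1    ⊢ cost 3, within 3

(1 | 1)   [cost 3]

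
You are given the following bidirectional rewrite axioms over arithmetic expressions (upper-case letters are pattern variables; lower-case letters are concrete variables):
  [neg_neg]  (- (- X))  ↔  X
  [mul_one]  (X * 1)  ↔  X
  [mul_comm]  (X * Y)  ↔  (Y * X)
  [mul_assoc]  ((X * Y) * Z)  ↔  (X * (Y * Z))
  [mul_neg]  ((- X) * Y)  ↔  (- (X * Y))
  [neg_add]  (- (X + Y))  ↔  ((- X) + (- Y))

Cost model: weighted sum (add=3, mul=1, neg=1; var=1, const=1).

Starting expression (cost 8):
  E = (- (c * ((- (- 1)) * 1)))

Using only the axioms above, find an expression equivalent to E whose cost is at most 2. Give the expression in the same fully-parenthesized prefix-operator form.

1. [neg_neg →] (- (- 1))  →  1;  E = (- (c * (1 * 1)))
2. [mul_one →] (1 * 1)  →  1;  E = (- (c * 1))
3. [mul_one →] (c * 1)  →  c;  cost 2 ≤ 2, done

(- c)   [cost 2]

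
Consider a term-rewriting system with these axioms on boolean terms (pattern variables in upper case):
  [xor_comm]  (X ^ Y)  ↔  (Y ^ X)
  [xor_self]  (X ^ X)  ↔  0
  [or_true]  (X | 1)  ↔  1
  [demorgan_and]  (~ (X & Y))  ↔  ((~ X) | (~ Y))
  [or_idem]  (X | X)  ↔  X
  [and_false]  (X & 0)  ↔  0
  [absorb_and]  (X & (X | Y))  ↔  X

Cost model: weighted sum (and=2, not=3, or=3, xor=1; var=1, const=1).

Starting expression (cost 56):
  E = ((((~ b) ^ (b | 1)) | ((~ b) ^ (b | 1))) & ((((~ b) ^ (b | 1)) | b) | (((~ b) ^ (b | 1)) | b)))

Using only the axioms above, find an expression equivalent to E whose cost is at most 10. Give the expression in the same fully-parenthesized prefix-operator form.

1. [or_idem →] ((((~ b) ^ (b | 1)) | b) | (((~ b) ^ (b | 1)) | b))  →  (((~ b) ^ (b | 1)) | b);  E = ((((~ b) ^ (b | 1)) | ((~ b) ^ (b | 1))) & (((~ b) ^ (b | 1)) | b))
2. [or_idem →] (((~ b) ^ (b | 1)) | ((~ b) ^ (b | 1)))  →  ((~ b) ^ (b | 1));  E = (((~ b) ^ (b | 1)) & (((~ b) ^ (b | 1)) | b))
3. [absorb_and →] (((~ b) ^ (b | 1)) & (((~ b) ^ (b | 1)) | b))  →  ((~ b) ^ (b | 1));  cost 10 ≤ 10, done

((~ b) ^ (b | 1))   [cost 10]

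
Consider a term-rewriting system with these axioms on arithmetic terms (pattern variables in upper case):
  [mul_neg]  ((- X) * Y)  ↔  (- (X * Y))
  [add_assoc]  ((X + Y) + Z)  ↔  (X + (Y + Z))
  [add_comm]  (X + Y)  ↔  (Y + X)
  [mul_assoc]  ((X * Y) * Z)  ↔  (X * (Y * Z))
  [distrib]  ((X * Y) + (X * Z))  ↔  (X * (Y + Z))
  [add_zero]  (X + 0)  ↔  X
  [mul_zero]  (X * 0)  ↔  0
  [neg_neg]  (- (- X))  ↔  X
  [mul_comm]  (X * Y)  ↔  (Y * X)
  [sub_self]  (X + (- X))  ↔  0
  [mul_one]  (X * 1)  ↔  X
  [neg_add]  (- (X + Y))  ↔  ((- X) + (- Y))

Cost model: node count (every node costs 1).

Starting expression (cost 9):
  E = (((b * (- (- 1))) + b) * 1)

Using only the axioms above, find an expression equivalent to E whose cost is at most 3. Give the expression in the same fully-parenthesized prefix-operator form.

(b + b)   [cost 3]

step 1: neg_neg (→) rewrites (- (- 1)) into 1, now (((b * 1) + b) * 1)
step 2: mul_one (→) rewrites (b * 1) into b, now ((b + b) * 1)
step 3: mul_one (→) rewrites ((b + b) * 1) into (b + b), reaching cost 3 (bound 3)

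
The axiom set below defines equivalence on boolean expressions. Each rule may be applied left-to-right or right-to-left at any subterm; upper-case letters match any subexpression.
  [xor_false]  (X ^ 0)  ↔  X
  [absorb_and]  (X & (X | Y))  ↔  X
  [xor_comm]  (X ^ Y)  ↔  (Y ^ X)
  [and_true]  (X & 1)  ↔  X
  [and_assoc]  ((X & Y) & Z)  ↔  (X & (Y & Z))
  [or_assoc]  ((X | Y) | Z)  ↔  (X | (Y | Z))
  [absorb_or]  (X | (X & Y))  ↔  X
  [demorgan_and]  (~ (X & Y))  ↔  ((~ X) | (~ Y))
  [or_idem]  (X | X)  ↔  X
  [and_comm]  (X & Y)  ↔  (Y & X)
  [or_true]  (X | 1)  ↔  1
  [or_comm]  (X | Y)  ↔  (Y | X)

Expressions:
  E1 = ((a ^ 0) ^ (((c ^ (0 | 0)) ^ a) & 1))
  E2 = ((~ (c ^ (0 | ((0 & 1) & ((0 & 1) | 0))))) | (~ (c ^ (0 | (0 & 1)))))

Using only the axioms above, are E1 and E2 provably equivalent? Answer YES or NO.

NO

Every axiom is a valid identity, so a rewrite proof would force E1 and E2 to agree under every assignment.
At a=0, c=0: E1 = 0 but E2 = 1; they differ, so no derivation exists.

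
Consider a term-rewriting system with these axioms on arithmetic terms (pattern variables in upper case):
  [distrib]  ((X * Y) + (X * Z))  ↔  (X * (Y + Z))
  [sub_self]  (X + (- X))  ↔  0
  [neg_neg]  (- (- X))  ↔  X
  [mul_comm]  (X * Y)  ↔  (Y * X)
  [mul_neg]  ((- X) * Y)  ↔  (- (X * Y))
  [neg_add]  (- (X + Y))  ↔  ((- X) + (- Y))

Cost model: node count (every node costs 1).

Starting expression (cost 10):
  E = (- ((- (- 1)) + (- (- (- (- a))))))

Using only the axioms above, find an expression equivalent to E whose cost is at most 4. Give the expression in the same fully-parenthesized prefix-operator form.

(- (1 + a))   [cost 4]

(1) (- (- (- (- a))))  =[neg_neg →]=  (- (- a))    ⊢ (- ((- (- 1)) + (- (- a))))
(2) (- (- 1))  =[neg_neg →]=  1    ⊢ (- (1 + (- (- a))))
(3) (- (- a))  =[neg_neg →]=  a    ⊢ cost 4, within 4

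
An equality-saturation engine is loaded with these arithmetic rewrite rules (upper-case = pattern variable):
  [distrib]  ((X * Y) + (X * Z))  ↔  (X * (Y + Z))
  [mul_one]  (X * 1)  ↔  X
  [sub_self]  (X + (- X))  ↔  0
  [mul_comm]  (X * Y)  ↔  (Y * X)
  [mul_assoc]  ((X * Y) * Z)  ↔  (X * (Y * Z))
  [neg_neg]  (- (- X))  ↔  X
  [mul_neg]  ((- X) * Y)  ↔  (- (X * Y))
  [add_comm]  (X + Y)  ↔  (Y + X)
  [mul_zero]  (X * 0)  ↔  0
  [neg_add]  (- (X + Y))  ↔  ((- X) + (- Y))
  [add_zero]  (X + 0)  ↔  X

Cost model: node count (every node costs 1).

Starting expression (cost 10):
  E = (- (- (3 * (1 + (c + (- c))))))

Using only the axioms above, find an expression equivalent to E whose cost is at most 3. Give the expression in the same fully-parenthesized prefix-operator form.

(3 * 1)   [cost 3]

step 1: sub_self (→) rewrites (c + (- c)) into 0, now (- (- (3 * (1 + 0))))
step 2: add_zero (→) rewrites (1 + 0) into 1, now (- (- (3 * 1)))
step 3: neg_neg (→) rewrites (- (- (3 * 1))) into (3 * 1), reaching cost 3 (bound 3)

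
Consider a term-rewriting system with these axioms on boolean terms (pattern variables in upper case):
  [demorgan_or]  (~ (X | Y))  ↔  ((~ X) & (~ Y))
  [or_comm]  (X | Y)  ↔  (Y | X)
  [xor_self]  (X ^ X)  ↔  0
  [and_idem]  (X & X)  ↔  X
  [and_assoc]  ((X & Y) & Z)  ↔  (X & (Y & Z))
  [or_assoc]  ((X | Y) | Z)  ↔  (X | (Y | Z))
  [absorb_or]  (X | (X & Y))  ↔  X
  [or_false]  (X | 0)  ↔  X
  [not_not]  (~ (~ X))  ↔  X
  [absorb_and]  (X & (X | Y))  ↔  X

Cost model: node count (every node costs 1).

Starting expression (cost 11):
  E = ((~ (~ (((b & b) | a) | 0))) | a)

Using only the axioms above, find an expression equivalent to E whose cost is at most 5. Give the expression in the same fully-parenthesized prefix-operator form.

((b | a) | a)   [cost 5]

1. [and_idem →] (b & b)  →  b;  E = ((~ (~ ((b | a) | 0))) | a)
2. [or_false →] ((b | a) | 0)  →  (b | a);  E = ((~ (~ (b | a))) | a)
3. [not_not →] (~ (~ (b | a)))  →  (b | a);  cost 5 ≤ 5, done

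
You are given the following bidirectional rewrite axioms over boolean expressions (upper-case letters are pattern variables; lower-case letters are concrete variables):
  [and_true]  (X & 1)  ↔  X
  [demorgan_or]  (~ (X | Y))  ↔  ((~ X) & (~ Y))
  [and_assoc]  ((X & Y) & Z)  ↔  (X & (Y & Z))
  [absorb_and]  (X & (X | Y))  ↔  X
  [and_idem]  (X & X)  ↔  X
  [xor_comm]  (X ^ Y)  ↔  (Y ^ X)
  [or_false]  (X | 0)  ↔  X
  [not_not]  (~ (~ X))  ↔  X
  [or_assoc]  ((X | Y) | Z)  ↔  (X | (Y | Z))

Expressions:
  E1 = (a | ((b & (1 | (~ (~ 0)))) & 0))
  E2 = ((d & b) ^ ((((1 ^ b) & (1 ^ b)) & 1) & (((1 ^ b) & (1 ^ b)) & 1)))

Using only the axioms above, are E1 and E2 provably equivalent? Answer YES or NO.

Every axiom is a valid identity, so a rewrite proof would force E1 and E2 to agree under every assignment.
At a=0, b=0, d=0: E1 = 0 but E2 = 1; they differ, so no derivation exists.

NO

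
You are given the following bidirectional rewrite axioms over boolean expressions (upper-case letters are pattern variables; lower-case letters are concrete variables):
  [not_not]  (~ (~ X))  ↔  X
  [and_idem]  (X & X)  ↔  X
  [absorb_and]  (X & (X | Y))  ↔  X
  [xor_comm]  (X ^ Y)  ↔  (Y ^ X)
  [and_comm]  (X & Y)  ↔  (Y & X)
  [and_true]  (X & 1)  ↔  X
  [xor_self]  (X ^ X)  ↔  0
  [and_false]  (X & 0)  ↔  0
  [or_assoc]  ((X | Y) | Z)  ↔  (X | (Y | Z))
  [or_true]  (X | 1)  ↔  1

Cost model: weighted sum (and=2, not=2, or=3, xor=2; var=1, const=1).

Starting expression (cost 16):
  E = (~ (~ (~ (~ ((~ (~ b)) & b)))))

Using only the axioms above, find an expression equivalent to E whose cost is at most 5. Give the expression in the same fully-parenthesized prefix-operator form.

(1) (~ (~ b))  =[not_not →]=  b    ⊢ (~ (~ (~ (~ (b & b)))))
(2) (~ (~ (~ (b & b))))  =[not_not →]=  (~ (b & b))    ⊢ (~ (~ (b & b)))
(3) (b & b)  =[and_idem →]=  b    ⊢ cost 5, within 5

(~ (~ b))   [cost 5]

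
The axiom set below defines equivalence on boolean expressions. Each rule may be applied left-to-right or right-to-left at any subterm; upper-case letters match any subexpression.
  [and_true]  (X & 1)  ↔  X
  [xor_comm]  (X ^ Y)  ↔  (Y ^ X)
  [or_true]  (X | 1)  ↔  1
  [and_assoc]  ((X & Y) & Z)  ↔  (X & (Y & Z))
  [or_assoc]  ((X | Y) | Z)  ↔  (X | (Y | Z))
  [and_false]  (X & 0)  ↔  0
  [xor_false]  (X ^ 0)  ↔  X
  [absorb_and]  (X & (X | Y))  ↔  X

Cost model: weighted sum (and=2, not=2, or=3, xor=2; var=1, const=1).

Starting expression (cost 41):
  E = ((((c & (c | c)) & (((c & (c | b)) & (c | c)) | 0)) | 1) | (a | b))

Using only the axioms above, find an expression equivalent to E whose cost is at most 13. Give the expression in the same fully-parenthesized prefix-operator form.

((c | 1) | (a | b))   [cost 13]

step 1: absorb_and (→) rewrites (c & (c | b)) into c, now ((((c & (c | c)) & ((c & (c | c)) | 0)) | 1) | (a | b))
step 2: absorb_and (→) rewrites ((c & (c | c)) & ((c & (c | c)) | 0)) into (c & (c | c)), now (((c & (c | c)) | 1) | (a | b))
step 3: absorb_and (→) rewrites (c & (c | c)) into c, reaching cost 13 (bound 13)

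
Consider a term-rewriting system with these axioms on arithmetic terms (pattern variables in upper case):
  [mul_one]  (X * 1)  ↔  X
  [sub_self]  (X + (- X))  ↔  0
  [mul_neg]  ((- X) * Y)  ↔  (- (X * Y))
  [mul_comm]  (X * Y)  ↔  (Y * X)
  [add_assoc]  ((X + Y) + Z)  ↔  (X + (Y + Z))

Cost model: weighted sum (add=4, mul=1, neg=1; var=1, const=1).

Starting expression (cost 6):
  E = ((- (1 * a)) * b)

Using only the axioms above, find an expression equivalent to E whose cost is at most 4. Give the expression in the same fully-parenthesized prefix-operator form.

1. [mul_comm →] (1 * a)  →  (a * 1);  E = ((- (a * 1)) * b)
2. [mul_neg →] ((- (a * 1)) * b)  →  (- ((a * 1) * b))
3. [mul_one →] (a * 1)  →  a;  cost 4 ≤ 4, done

(- (a * b))   [cost 4]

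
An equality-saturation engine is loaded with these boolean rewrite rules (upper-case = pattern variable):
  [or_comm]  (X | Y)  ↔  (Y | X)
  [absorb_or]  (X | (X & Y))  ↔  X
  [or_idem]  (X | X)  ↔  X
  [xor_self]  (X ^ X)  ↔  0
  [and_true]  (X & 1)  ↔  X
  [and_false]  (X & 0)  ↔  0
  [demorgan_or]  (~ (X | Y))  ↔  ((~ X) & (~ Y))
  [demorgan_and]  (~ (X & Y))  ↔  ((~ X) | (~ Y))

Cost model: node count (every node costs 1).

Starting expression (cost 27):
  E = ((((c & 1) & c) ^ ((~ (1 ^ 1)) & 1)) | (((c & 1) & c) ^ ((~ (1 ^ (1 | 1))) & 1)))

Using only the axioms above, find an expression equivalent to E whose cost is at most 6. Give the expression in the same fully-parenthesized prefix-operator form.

1. [or_idem →] (1 | 1)  →  1;  E = ((((c & 1) & c) ^ ((~ (1 ^ 1)) & 1)) | (((c & 1) & c) ^ ((~ (1 ^ 1)) & 1)))
2. [or_idem →] ((((c & 1) & c) ^ ((~ (1 ^ 1)) & 1)) | (((c & 1) & c) ^ ((~ (1 ^ 1)) & 1)))  →  (((c & 1) & c) ^ ((~ (1 ^ 1)) & 1))
3. [and_true →] ((~ (1 ^ 1)) & 1)  →  (~ (1 ^ 1));  E = (((c & 1) & c) ^ (~ (1 ^ 1)))
4. [and_true →] (c & 1)  →  c;  E = ((c & c) ^ (~ (1 ^ 1)))
5. [xor_self →] (1 ^ 1)  →  0;  cost 6 ≤ 6, done

((c & c) ^ (~ 0))   [cost 6]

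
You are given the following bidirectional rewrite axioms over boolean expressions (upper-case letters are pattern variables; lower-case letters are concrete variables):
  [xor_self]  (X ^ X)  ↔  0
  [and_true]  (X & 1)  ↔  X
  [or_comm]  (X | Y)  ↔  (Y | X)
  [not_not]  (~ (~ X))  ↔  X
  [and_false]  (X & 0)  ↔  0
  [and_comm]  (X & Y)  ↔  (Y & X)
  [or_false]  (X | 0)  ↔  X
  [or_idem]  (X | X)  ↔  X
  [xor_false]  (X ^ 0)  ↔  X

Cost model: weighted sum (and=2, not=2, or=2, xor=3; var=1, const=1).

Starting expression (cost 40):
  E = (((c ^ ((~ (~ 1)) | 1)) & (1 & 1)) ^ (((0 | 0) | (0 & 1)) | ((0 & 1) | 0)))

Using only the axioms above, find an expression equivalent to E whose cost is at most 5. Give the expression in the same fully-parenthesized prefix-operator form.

(c ^ 1)   [cost 5]

step 1: not_not (→) rewrites (~ (~ 1)) into 1, now (((c ^ (1 | 1)) & (1 & 1)) ^ (((0 | 0) | (0 & 1)) | ((0 & 1) | 0)))
step 2: and_true (→) rewrites (1 & 1) into 1, now (((c ^ (1 | 1)) & 1) ^ (((0 | 0) | (0 & 1)) | ((0 & 1) | 0)))
step 3: or_false (→) rewrites (0 | 0) into 0, now (((c ^ (1 | 1)) & 1) ^ ((0 | (0 & 1)) | ((0 & 1) | 0)))
step 4: or_idem (→) rewrites (1 | 1) into 1, now (((c ^ 1) & 1) ^ ((0 | (0 & 1)) | ((0 & 1) | 0)))
step 5: or_comm (→) rewrites (0 | (0 & 1)) into ((0 & 1) | 0), now (((c ^ 1) & 1) ^ (((0 & 1) | 0) | ((0 & 1) | 0)))
step 6: or_idem (→) rewrites (((0 & 1) | 0) | ((0 & 1) | 0)) into ((0 & 1) | 0), now (((c ^ 1) & 1) ^ ((0 & 1) | 0))
step 7: and_true (→) rewrites (0 & 1) into 0, now (((c ^ 1) & 1) ^ (0 | 0))
step 8: and_true (→) rewrites ((c ^ 1) & 1) into (c ^ 1), now ((c ^ 1) ^ (0 | 0))
step 9: or_idem (→) rewrites (0 | 0) into 0, now ((c ^ 1) ^ 0)
step 10: xor_false (→) rewrites ((c ^ 1) ^ 0) into (c ^ 1), reaching cost 5 (bound 5)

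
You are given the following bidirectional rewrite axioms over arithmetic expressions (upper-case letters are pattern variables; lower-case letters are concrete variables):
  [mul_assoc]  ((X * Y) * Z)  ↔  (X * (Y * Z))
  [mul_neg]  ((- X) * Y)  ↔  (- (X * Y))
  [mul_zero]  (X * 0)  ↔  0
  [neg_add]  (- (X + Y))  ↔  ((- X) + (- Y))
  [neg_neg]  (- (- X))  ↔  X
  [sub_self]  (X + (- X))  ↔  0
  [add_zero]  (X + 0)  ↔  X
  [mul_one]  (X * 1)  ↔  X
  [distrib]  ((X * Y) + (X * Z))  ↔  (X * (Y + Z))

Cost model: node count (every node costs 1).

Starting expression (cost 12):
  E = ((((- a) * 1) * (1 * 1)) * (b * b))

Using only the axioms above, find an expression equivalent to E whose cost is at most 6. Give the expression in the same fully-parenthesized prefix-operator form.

(1) ((- a) * 1)  =[mul_one →]=  (- a)    ⊢ (((- a) * (1 * 1)) * (b * b))
(2) (1 * 1)  =[mul_one →]=  1    ⊢ (((- a) * 1) * (b * b))
(3) ((- a) * 1)  =[mul_one →]=  (- a)    ⊢ cost 6, within 6

((- a) * (b * b))   [cost 6]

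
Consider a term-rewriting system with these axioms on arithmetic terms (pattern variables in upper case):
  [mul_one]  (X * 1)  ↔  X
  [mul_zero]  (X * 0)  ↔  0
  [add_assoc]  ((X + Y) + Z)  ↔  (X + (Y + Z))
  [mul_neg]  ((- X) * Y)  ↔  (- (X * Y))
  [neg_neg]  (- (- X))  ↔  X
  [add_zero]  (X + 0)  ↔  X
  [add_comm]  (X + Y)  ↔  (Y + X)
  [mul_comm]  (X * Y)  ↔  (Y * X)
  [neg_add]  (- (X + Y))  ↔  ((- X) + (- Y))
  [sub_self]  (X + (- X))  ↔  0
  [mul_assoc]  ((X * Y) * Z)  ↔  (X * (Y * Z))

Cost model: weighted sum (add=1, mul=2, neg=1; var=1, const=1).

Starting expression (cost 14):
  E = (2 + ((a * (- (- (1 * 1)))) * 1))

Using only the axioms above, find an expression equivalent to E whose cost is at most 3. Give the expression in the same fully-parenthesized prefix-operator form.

(2 + a)   [cost 3]

(1) (- (- (1 * 1)))  =[neg_neg →]=  (1 * 1)    ⊢ (2 + ((a * (1 * 1)) * 1))
(2) ((a * (1 * 1)) * 1)  =[mul_one →]=  (a * (1 * 1))    ⊢ (2 + (a * (1 * 1)))
(3) (1 * 1)  =[mul_one →]=  1    ⊢ (2 + (a * 1))
(4) (a * 1)  =[mul_one →]=  a    ⊢ cost 3, within 3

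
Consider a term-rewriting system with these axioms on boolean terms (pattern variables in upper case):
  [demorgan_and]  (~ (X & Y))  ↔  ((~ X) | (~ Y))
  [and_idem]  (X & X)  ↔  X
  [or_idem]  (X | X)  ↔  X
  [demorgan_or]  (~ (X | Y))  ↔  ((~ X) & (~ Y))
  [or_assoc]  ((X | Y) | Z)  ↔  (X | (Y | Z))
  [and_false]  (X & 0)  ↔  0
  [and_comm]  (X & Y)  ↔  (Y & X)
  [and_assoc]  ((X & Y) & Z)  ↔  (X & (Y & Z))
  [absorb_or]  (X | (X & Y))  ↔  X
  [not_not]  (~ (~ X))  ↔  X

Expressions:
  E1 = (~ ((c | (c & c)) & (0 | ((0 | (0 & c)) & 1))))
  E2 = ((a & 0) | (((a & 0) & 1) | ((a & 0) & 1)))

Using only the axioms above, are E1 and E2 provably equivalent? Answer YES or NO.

Every axiom is a valid identity, so a rewrite proof would force E1 and E2 to agree under every assignment.
At a=0, c=0: E1 = 1 but E2 = 0; they differ, so no derivation exists.

NO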